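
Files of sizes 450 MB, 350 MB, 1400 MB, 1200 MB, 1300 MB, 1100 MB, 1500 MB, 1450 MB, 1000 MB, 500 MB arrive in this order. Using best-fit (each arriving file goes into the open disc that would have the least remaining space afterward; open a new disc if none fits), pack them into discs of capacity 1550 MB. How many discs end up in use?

8

  450 → disc 1 (new)  [load 450/1550]
  350 → disc 1  [load 800/1550]
  1400 → disc 2 (new)  [load 1400/1550]
  1200 → disc 3 (new)  [load 1200/1550]
  1300 → disc 4 (new)  [load 1300/1550]
  1100 → disc 5 (new)  [load 1100/1550]
  1500 → disc 6 (new)  [load 1500/1550]
  1450 → disc 7 (new)  [load 1450/1550]
  1000 → disc 8 (new)  [load 1000/1550]
  500 → disc 8  [load 1500/1550]
8 discs opened.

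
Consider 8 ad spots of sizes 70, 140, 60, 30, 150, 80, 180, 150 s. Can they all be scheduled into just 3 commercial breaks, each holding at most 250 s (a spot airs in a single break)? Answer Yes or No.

Total = 860 s; ⌈860/250⌉ = 4.
At least 4 commercial breaks are required, but only 3 are allowed.

No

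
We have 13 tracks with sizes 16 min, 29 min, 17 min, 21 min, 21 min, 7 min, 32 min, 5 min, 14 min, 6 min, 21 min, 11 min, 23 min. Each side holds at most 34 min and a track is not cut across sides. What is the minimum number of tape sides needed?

8

Total = 32 + 29 + 23 + 21 + 21 + 21 + 17 + 16 + 14 + 11 + 7 + 6 + 5 = 223 min.
Lower bound: ⌈223/34⌉ = 7 tape sides.
A packing using 8 tape sides:
  side 1: 32 = 32
  side 2: 29 + 5 = 34
  side 3: 23 + 11 = 34
  side 4: 21 + 7 + 6 = 34
  side 5: 21 = 21
  side 6: 21 = 21
  side 7: 17 + 16 = 33
  side 8: 14 = 14
No arrangement into 7 tape sides stays within capacity, so 8 is optimal.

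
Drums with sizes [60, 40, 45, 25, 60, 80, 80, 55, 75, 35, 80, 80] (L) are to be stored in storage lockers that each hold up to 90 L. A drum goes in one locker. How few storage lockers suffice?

9

Total = 80 + 80 + 80 + 80 + 75 + 60 + 60 + 55 + 45 + 40 + 35 + 25 = 715 L.
Lower bound: ⌈715/90⌉ = 8 storage lockers.
A packing using 9 storage lockers:
  locker 1: 80 = 80
  locker 2: 80 = 80
  locker 3: 80 = 80
  locker 4: 80 = 80
  locker 5: 75 = 75
  locker 6: 60 + 25 = 85
  locker 7: 60 = 60
  locker 8: 55 + 35 = 90
  locker 9: 45 + 40 = 85
No arrangement into 8 storage lockers stays within capacity, so 9 is optimal.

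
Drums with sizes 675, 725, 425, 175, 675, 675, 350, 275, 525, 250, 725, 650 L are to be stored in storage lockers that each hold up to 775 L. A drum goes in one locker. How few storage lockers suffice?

9

Total = 725 + 725 + 675 + 675 + 675 + 650 + 525 + 425 + 350 + 275 + 250 + 175 = 6125 L.
Lower bound: ⌈6125/775⌉ = 8 storage lockers.
A packing using 9 storage lockers:
  locker 1: 725 = 725
  locker 2: 725 = 725
  locker 3: 675 = 675
  locker 4: 675 = 675
  locker 5: 675 = 675
  locker 6: 650 = 650
  locker 7: 525 + 250 = 775
  locker 8: 425 + 350 = 775
  locker 9: 275 + 175 = 450
No arrangement into 8 storage lockers stays within capacity, so 9 is optimal.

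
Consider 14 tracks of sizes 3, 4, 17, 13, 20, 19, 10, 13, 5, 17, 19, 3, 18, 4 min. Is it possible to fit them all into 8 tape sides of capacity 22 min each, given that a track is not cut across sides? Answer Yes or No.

No

Total = 165 min; ⌈165/22⌉ = 8.
The bound of 8 does not rule out 8, but exhaustive search shows no assignment into 8 tape sides of capacity 22 min exists — the minimum is 9.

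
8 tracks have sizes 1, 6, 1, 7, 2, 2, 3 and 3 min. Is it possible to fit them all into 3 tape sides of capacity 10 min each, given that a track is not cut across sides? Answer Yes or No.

Yes

A valid assignment using 3 tape sides:
  side 1: 7 + 3 = 10
  side 2: 6 + 3 + 1 = 10
  side 3: 2 + 2 + 1 = 5
Every load is within 10 min, so 3 tape sides suffice.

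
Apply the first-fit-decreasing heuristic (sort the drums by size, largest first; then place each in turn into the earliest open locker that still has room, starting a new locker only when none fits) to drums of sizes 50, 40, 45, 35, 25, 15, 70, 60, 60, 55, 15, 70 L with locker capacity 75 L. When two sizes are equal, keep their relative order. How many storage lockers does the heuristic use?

8

Sorted descending: 70, 70, 60, 60, 55, 50, 45, 40, 35, 25, 15, 15.
  70 → locker 1 (new)  [load 70/75]
  70 → locker 2 (new)  [load 70/75]
  60 → locker 3 (new)  [load 60/75]
  60 → locker 4 (new)  [load 60/75]
  55 → locker 5 (new)  [load 55/75]
  50 → locker 6 (new)  [load 50/75]
  45 → locker 7 (new)  [load 45/75]
  40 → locker 8 (new)  [load 40/75]
  35 → locker 8  [load 75/75]
  25 → locker 6  [load 75/75]
  15 → locker 3  [load 75/75]
  15 → locker 4  [load 75/75]
8 storage lockers opened.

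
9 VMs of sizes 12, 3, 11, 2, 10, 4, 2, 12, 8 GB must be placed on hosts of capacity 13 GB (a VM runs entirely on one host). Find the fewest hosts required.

Total = 12 + 12 + 11 + 10 + 8 + 4 + 3 + 2 + 2 = 64 GB.
Lower bound: ⌈64/13⌉ = 5 hosts.
A packing using 6 hosts:
  host 1: 12 = 12
  host 2: 12 = 12
  host 3: 11 + 2 = 13
  host 4: 10 + 3 = 13
  host 5: 8 + 4 = 12
  host 6: 2 = 2
No arrangement into 5 hosts stays within capacity, so 6 is optimal.

6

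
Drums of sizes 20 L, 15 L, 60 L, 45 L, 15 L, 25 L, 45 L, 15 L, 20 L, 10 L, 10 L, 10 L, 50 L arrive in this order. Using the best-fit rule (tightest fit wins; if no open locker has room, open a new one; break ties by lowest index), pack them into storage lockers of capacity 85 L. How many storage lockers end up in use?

  20 → locker 1 (new)  [load 20/85]
  15 → locker 1  [load 35/85]
  60 → locker 2 (new)  [load 60/85]
  45 → locker 1  [load 80/85]
  15 → locker 2  [load 75/85]
  25 → locker 3 (new)  [load 25/85]
  45 → locker 3  [load 70/85]
  15 → locker 3  [load 85/85]
  20 → locker 4 (new)  [load 20/85]
  10 → locker 2  [load 85/85]
  10 → locker 4  [load 30/85]
  10 → locker 4  [load 40/85]
  50 → locker 5 (new)  [load 50/85]
5 storage lockers opened.

5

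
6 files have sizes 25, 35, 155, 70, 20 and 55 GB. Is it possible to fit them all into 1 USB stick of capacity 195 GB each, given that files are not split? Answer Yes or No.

Total = 360 GB; ⌈360/195⌉ = 2.
At least 2 USB sticks are required, but only 1 is allowed.

No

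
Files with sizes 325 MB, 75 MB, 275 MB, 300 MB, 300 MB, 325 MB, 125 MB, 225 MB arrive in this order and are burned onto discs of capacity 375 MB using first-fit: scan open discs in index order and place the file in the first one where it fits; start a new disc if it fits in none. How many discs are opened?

6

  325 → disc 1 (new)  [load 325/375]
  75 → disc 2 (new)  [load 75/375]
  275 → disc 2  [load 350/375]
  300 → disc 3 (new)  [load 300/375]
  300 → disc 4 (new)  [load 300/375]
  325 → disc 5 (new)  [load 325/375]
  125 → disc 6 (new)  [load 125/375]
  225 → disc 6  [load 350/375]
6 discs opened.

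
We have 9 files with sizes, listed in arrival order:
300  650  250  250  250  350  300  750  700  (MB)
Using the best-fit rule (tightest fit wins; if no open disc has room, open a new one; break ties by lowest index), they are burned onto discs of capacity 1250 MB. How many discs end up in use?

  300 → disc 1 (new)  [load 300/1250]
  650 → disc 1  [load 950/1250]
  250 → disc 1  [load 1200/1250]
  250 → disc 2 (new)  [load 250/1250]
  250 → disc 2  [load 500/1250]
  350 → disc 2  [load 850/1250]
  300 → disc 2  [load 1150/1250]
  750 → disc 3 (new)  [load 750/1250]
  700 → disc 4 (new)  [load 700/1250]
4 discs opened.

4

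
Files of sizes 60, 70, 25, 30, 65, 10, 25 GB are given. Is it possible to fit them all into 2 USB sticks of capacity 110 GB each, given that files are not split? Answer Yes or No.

No

Total = 285 GB; ⌈285/110⌉ = 3.
At least 3 USB sticks are required, but only 2 are allowed.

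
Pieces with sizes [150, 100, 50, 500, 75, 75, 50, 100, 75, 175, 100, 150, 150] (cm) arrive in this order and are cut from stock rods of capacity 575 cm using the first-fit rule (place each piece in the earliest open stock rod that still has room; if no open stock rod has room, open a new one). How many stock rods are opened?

  150 → stock rod 1 (new)  [load 150/575]
  100 → stock rod 1  [load 250/575]
  50 → stock rod 1  [load 300/575]
  500 → stock rod 2 (new)  [load 500/575]
  75 → stock rod 1  [load 375/575]
  75 → stock rod 1  [load 450/575]
  50 → stock rod 1  [load 500/575]
  100 → stock rod 3 (new)  [load 100/575]
  75 → stock rod 1  [load 575/575]
  175 → stock rod 3  [load 275/575]
  100 → stock rod 3  [load 375/575]
  150 → stock rod 3  [load 525/575]
  150 → stock rod 4 (new)  [load 150/575]
4 stock rods opened.

4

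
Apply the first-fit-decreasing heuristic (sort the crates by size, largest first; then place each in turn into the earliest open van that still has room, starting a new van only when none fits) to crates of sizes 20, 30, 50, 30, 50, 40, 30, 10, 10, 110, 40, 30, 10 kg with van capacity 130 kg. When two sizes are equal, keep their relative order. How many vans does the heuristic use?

Sorted descending: 110, 50, 50, 40, 40, 30, 30, 30, 30, 20, 10, 10, 10.
  110 → van 1 (new)  [load 110/130]
  50 → van 2 (new)  [load 50/130]
  50 → van 2  [load 100/130]
  40 → van 3 (new)  [load 40/130]
  40 → van 3  [load 80/130]
  30 → van 2  [load 130/130]
  30 → van 3  [load 110/130]
  30 → van 4 (new)  [load 30/130]
  30 → van 4  [load 60/130]
  20 → van 1  [load 130/130]
  10 → van 3  [load 120/130]
  10 → van 3  [load 130/130]
  10 → van 4  [load 70/130]
4 vans opened.

4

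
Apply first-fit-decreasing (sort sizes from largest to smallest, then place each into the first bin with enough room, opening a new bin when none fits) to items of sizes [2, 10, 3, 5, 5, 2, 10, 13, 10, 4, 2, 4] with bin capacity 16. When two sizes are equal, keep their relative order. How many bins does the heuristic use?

Sorted descending: 13, 10, 10, 10, 5, 5, 4, 4, 3, 2, 2, 2.
  13 → bin 1 (new)  [load 13/16]
  10 → bin 2 (new)  [load 10/16]
  10 → bin 3 (new)  [load 10/16]
  10 → bin 4 (new)  [load 10/16]
  5 → bin 2  [load 15/16]
  5 → bin 3  [load 15/16]
  4 → bin 4  [load 14/16]
  4 → bin 5 (new)  [load 4/16]
  3 → bin 1  [load 16/16]
  2 → bin 4  [load 16/16]
  2 → bin 5  [load 6/16]
  2 → bin 5  [load 8/16]
5 bins opened.

5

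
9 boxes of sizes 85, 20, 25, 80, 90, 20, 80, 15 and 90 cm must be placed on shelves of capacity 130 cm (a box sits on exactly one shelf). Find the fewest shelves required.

Total = 90 + 90 + 85 + 80 + 80 + 25 + 20 + 20 + 15 = 505 cm.
Lower bound: ⌈505/130⌉ = 4 shelves.
Also, 5 boxes each exceed 65 cm, and no two of those can share a shelf, so at least 5 shelves are needed.
A packing using 5 shelves:
  shelf 1: 90 + 25 + 15 = 130
  shelf 2: 90 + 20 + 20 = 130
  shelf 3: 85 = 85
  shelf 4: 80 = 80
  shelf 5: 80 = 80
This matches the lower bound, so 5 is optimal.

5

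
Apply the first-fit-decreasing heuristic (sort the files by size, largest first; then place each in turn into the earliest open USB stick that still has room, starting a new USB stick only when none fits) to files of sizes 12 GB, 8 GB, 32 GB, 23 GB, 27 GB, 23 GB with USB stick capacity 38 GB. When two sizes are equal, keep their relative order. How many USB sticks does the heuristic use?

4

Sorted descending: 32, 27, 23, 23, 12, 8.
  32 → USB stick 1 (new)  [load 32/38]
  27 → USB stick 2 (new)  [load 27/38]
  23 → USB stick 3 (new)  [load 23/38]
  23 → USB stick 4 (new)  [load 23/38]
  12 → USB stick 3  [load 35/38]
  8 → USB stick 2  [load 35/38]
4 USB sticks opened.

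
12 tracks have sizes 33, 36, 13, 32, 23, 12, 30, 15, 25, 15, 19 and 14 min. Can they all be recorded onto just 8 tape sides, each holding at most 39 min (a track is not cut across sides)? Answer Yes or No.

A valid assignment using 8 tape sides:
  side 1: 36 = 36
  side 2: 33 = 33
  side 3: 32 = 32
  side 4: 30 = 30
  side 5: 25 + 14 = 39
  side 6: 23 + 15 = 38
  side 7: 19 + 15 = 34
  side 8: 13 + 12 = 25
Every load is within 39 min, so 8 tape sides suffice.

Yes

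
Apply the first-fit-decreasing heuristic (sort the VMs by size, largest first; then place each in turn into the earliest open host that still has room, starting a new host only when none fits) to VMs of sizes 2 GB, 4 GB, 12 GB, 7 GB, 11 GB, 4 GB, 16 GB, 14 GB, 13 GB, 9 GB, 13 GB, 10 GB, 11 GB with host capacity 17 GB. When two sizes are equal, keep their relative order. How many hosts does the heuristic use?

Sorted descending: 16, 14, 13, 13, 12, 11, 11, 10, 9, 7, 4, 4, 2.
  16 → host 1 (new)  [load 16/17]
  14 → host 2 (new)  [load 14/17]
  13 → host 3 (new)  [load 13/17]
  13 → host 4 (new)  [load 13/17]
  12 → host 5 (new)  [load 12/17]
  11 → host 6 (new)  [load 11/17]
  11 → host 7 (new)  [load 11/17]
  10 → host 8 (new)  [load 10/17]
  9 → host 9 (new)  [load 9/17]
  7 → host 8  [load 17/17]
  4 → host 3  [load 17/17]
  4 → host 4  [load 17/17]
  2 → host 2  [load 16/17]
9 hosts opened.

9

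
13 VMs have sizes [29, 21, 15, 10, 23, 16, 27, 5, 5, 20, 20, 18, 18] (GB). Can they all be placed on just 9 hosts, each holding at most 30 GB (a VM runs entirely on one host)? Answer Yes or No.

Total = 227 GB; ⌈227/30⌉ = 8.
9 VMs each exceed half the capacity and cannot share a host, forcing at least 9 hosts.
The bound of 9 does not rule out 9, but exhaustive search shows no assignment into 9 hosts of capacity 30 GB exists — the minimum is 10.

No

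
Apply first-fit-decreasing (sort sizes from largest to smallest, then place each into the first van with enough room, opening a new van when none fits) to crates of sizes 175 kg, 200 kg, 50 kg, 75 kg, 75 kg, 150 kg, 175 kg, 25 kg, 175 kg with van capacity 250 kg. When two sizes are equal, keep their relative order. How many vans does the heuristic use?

Sorted descending: 200, 175, 175, 175, 150, 75, 75, 50, 25.
  200 → van 1 (new)  [load 200/250]
  175 → van 2 (new)  [load 175/250]
  175 → van 3 (new)  [load 175/250]
  175 → van 4 (new)  [load 175/250]
  150 → van 5 (new)  [load 150/250]
  75 → van 2  [load 250/250]
  75 → van 3  [load 250/250]
  50 → van 1  [load 250/250]
  25 → van 4  [load 200/250]
5 vans opened.

5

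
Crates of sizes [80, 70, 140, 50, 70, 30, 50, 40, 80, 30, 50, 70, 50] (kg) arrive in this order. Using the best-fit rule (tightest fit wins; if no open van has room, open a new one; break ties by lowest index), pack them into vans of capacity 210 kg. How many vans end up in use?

4

  80 → van 1 (new)  [load 80/210]
  70 → van 1  [load 150/210]
  140 → van 2 (new)  [load 140/210]
  50 → van 1  [load 200/210]
  70 → van 2  [load 210/210]
  30 → van 3 (new)  [load 30/210]
  50 → van 3  [load 80/210]
  40 → van 3  [load 120/210]
  80 → van 3  [load 200/210]
  30 → van 4 (new)  [load 30/210]
  50 → van 4  [load 80/210]
  70 → van 4  [load 150/210]
  50 → van 4  [load 200/210]
4 vans opened.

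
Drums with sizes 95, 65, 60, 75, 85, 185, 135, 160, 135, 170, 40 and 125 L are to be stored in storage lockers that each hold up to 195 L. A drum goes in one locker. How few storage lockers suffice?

Total = 185 + 170 + 160 + 135 + 135 + 125 + 95 + 85 + 75 + 65 + 60 + 40 = 1330 L.
Lower bound: ⌈1330/195⌉ = 7 storage lockers.
A packing using 8 storage lockers:
  locker 1: 185 = 185
  locker 2: 170 = 170
  locker 3: 160 = 160
  locker 4: 135 + 60 = 195
  locker 5: 135 + 40 = 175
  locker 6: 125 + 65 = 190
  locker 7: 95 + 85 = 180
  locker 8: 75 = 75
No arrangement into 7 storage lockers stays within capacity, so 8 is optimal.

8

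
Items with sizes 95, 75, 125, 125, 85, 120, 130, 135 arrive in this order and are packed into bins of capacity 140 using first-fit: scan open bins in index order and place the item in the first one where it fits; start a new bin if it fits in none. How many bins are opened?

  95 → bin 1 (new)  [load 95/140]
  75 → bin 2 (new)  [load 75/140]
  125 → bin 3 (new)  [load 125/140]
  125 → bin 4 (new)  [load 125/140]
  85 → bin 5 (new)  [load 85/140]
  120 → bin 6 (new)  [load 120/140]
  130 → bin 7 (new)  [load 130/140]
  135 → bin 8 (new)  [load 135/140]
8 bins opened.

8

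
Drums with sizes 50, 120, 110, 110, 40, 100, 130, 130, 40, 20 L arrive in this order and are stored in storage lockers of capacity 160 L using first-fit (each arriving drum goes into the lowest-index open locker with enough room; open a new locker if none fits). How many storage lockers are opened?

6

  50 → locker 1 (new)  [load 50/160]
  120 → locker 2 (new)  [load 120/160]
  110 → locker 1  [load 160/160]
  110 → locker 3 (new)  [load 110/160]
  40 → locker 2  [load 160/160]
  100 → locker 4 (new)  [load 100/160]
  130 → locker 5 (new)  [load 130/160]
  130 → locker 6 (new)  [load 130/160]
  40 → locker 3  [load 150/160]
  20 → locker 4  [load 120/160]
6 storage lockers opened.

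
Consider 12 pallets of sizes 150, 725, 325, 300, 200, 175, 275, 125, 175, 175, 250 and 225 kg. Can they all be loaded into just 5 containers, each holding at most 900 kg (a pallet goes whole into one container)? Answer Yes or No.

Yes

A valid assignment using 4 containers:
  container 1: 725 + 175 = 900
  container 2: 325 + 300 + 275 = 900
  container 3: 250 + 225 + 200 + 175 = 850
  container 4: 175 + 150 + 125 = 450
That uses only 4 ≤ 5, so 5 containers are enough.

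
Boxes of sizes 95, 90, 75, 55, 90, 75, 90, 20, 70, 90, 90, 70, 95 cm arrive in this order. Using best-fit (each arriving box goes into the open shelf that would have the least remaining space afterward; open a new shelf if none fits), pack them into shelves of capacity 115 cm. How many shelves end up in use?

12

  95 → shelf 1 (new)  [load 95/115]
  90 → shelf 2 (new)  [load 90/115]
  75 → shelf 3 (new)  [load 75/115]
  55 → shelf 4 (new)  [load 55/115]
  90 → shelf 5 (new)  [load 90/115]
  75 → shelf 6 (new)  [load 75/115]
  90 → shelf 7 (new)  [load 90/115]
  20 → shelf 1  [load 115/115]
  70 → shelf 8 (new)  [load 70/115]
  90 → shelf 9 (new)  [load 90/115]
  90 → shelf 10 (new)  [load 90/115]
  70 → shelf 11 (new)  [load 70/115]
  95 → shelf 12 (new)  [load 95/115]
12 shelves opened.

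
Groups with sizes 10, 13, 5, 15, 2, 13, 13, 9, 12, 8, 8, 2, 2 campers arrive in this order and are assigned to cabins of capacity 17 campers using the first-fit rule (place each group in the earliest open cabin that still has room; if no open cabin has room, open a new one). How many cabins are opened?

8

  10 → cabin 1 (new)  [load 10/17]
  13 → cabin 2 (new)  [load 13/17]
  5 → cabin 1  [load 15/17]
  15 → cabin 3 (new)  [load 15/17]
  2 → cabin 1  [load 17/17]
  13 → cabin 4 (new)  [load 13/17]
  13 → cabin 5 (new)  [load 13/17]
  9 → cabin 6 (new)  [load 9/17]
  12 → cabin 7 (new)  [load 12/17]
  8 → cabin 6  [load 17/17]
  8 → cabin 8 (new)  [load 8/17]
  2 → cabin 2  [load 15/17]
  2 → cabin 2  [load 17/17]
8 cabins opened.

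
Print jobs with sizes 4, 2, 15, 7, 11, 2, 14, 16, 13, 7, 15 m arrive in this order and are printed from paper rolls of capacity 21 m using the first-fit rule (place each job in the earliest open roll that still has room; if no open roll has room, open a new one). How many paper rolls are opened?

6

  4 → roll 1 (new)  [load 4/21]
  2 → roll 1  [load 6/21]
  15 → roll 1  [load 21/21]
  7 → roll 2 (new)  [load 7/21]
  11 → roll 2  [load 18/21]
  2 → roll 2  [load 20/21]
  14 → roll 3 (new)  [load 14/21]
  16 → roll 4 (new)  [load 16/21]
  13 → roll 5 (new)  [load 13/21]
  7 → roll 3  [load 21/21]
  15 → roll 6 (new)  [load 15/21]
6 paper rolls opened.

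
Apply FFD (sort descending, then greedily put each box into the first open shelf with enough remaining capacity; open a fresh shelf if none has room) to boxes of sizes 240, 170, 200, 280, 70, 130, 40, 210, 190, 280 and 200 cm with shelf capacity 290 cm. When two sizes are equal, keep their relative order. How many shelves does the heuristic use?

Sorted descending: 280, 280, 240, 210, 200, 200, 190, 170, 130, 70, 40.
  280 → shelf 1 (new)  [load 280/290]
  280 → shelf 2 (new)  [load 280/290]
  240 → shelf 3 (new)  [load 240/290]
  210 → shelf 4 (new)  [load 210/290]
  200 → shelf 5 (new)  [load 200/290]
  200 → shelf 6 (new)  [load 200/290]
  190 → shelf 7 (new)  [load 190/290]
  170 → shelf 8 (new)  [load 170/290]
  130 → shelf 9 (new)  [load 130/290]
  70 → shelf 4  [load 280/290]
  40 → shelf 3  [load 280/290]
9 shelves opened.

9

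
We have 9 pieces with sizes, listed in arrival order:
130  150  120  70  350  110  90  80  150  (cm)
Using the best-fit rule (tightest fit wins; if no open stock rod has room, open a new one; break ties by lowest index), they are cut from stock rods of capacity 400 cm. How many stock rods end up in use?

4

  130 → stock rod 1 (new)  [load 130/400]
  150 → stock rod 1  [load 280/400]
  120 → stock rod 1  [load 400/400]
  70 → stock rod 2 (new)  [load 70/400]
  350 → stock rod 3 (new)  [load 350/400]
  110 → stock rod 2  [load 180/400]
  90 → stock rod 2  [load 270/400]
  80 → stock rod 2  [load 350/400]
  150 → stock rod 4 (new)  [load 150/400]
4 stock rods opened.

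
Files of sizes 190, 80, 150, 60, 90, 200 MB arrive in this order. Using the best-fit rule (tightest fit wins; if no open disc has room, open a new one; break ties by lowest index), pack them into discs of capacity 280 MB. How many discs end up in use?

4

  190 → disc 1 (new)  [load 190/280]
  80 → disc 1  [load 270/280]
  150 → disc 2 (new)  [load 150/280]
  60 → disc 2  [load 210/280]
  90 → disc 3 (new)  [load 90/280]
  200 → disc 4 (new)  [load 200/280]
4 discs opened.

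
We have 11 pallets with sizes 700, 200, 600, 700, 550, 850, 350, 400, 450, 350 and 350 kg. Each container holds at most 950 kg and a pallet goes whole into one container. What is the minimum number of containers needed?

Total = 850 + 700 + 700 + 600 + 550 + 450 + 400 + 350 + 350 + 350 + 200 = 5500 kg.
Lower bound: ⌈5500/950⌉ = 6 containers.
A packing using 7 containers:
  container 1: 850 = 850
  container 2: 700 + 200 = 900
  container 3: 700 = 700
  container 4: 600 + 350 = 950
  container 5: 550 + 400 = 950
  container 6: 450 + 350 = 800
  container 7: 350 = 350
No arrangement into 6 containers stays within capacity, so 7 is optimal.

7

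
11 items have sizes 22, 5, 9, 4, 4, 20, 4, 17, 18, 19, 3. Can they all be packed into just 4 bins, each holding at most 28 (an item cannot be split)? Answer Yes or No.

Total = 125; ⌈125/28⌉ = 5.
At least 5 bins are required, but only 4 are allowed.

No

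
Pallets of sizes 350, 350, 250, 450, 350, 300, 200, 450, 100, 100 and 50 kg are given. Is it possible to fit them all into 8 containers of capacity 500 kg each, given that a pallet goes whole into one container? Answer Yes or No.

Yes

A valid assignment using 7 containers:
  container 1: 450 + 50 = 500
  container 2: 450 = 450
  container 3: 350 + 100 = 450
  container 4: 350 + 100 = 450
  container 5: 350 = 350
  container 6: 300 + 200 = 500
  container 7: 250 = 250
That uses only 7 ≤ 8, so 8 containers are enough.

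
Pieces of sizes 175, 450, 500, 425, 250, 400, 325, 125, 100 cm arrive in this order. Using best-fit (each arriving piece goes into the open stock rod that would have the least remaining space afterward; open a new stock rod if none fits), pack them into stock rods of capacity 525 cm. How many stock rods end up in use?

  175 → stock rod 1 (new)  [load 175/525]
  450 → stock rod 2 (new)  [load 450/525]
  500 → stock rod 3 (new)  [load 500/525]
  425 → stock rod 4 (new)  [load 425/525]
  250 → stock rod 1  [load 425/525]
  400 → stock rod 5 (new)  [load 400/525]
  325 → stock rod 6 (new)  [load 325/525]
  125 → stock rod 5  [load 525/525]
  100 → stock rod 1  [load 525/525]
6 stock rods opened.

6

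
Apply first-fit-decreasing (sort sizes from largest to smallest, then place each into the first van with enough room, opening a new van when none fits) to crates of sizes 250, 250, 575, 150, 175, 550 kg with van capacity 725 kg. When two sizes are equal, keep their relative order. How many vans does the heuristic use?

3

Sorted descending: 575, 550, 250, 250, 175, 150.
  575 → van 1 (new)  [load 575/725]
  550 → van 2 (new)  [load 550/725]
  250 → van 3 (new)  [load 250/725]
  250 → van 3  [load 500/725]
  175 → van 2  [load 725/725]
  150 → van 1  [load 725/725]
3 vans opened.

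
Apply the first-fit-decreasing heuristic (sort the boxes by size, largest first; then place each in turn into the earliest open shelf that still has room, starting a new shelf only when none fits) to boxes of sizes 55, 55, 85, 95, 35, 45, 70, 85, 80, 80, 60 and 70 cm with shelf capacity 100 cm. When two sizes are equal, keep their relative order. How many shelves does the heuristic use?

10

Sorted descending: 95, 85, 85, 80, 80, 70, 70, 60, 55, 55, 45, 35.
  95 → shelf 1 (new)  [load 95/100]
  85 → shelf 2 (new)  [load 85/100]
  85 → shelf 3 (new)  [load 85/100]
  80 → shelf 4 (new)  [load 80/100]
  80 → shelf 5 (new)  [load 80/100]
  70 → shelf 6 (new)  [load 70/100]
  70 → shelf 7 (new)  [load 70/100]
  60 → shelf 8 (new)  [load 60/100]
  55 → shelf 9 (new)  [load 55/100]
  55 → shelf 10 (new)  [load 55/100]
  45 → shelf 9  [load 100/100]
  35 → shelf 8  [load 95/100]
10 shelves opened.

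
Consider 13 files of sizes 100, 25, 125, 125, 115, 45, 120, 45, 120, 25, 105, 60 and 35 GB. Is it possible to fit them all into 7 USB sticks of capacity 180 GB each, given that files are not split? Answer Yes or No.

A valid assignment using 7 USB sticks:
  USB stick 1: 125 + 45 = 170
  USB stick 2: 125 + 45 = 170
  USB stick 3: 120 + 60 = 180
  USB stick 4: 120 + 35 + 25 = 180
  USB stick 5: 115 + 25 = 140
  USB stick 6: 105 = 105
  USB stick 7: 100 = 100
Every load is within 180 GB, so 7 USB sticks suffice.

Yes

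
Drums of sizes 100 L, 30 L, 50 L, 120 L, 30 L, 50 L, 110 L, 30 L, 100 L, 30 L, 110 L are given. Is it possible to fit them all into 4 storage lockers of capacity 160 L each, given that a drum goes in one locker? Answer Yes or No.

Total = 760 L; ⌈760/160⌉ = 5.
At least 5 storage lockers are required, but only 4 are allowed.

No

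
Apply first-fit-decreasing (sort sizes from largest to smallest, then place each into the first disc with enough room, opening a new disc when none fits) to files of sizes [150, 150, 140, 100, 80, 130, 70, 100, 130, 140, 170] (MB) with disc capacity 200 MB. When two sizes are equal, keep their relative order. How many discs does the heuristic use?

9

Sorted descending: 170, 150, 150, 140, 140, 130, 130, 100, 100, 80, 70.
  170 → disc 1 (new)  [load 170/200]
  150 → disc 2 (new)  [load 150/200]
  150 → disc 3 (new)  [load 150/200]
  140 → disc 4 (new)  [load 140/200]
  140 → disc 5 (new)  [load 140/200]
  130 → disc 6 (new)  [load 130/200]
  130 → disc 7 (new)  [load 130/200]
  100 → disc 8 (new)  [load 100/200]
  100 → disc 8  [load 200/200]
  80 → disc 9 (new)  [load 80/200]
  70 → disc 6  [load 200/200]
9 discs opened.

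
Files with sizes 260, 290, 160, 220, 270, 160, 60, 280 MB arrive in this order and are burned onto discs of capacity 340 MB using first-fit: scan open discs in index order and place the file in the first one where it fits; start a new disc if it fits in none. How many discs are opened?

6

  260 → disc 1 (new)  [load 260/340]
  290 → disc 2 (new)  [load 290/340]
  160 → disc 3 (new)  [load 160/340]
  220 → disc 4 (new)  [load 220/340]
  270 → disc 5 (new)  [load 270/340]
  160 → disc 3  [load 320/340]
  60 → disc 1  [load 320/340]
  280 → disc 6 (new)  [load 280/340]
6 discs opened.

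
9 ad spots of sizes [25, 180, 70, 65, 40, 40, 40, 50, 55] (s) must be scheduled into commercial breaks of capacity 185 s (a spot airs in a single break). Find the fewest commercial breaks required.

4

Total = 180 + 70 + 65 + 55 + 50 + 40 + 40 + 40 + 25 = 565 s.
Lower bound: ⌈565/185⌉ = 4 commercial breaks.
A packing using 4 commercial breaks:
  break 1: 180 = 180
  break 2: 70 + 65 + 50 = 185
  break 3: 55 + 40 + 40 + 40 = 175
  break 4: 25 = 25
This matches the lower bound, so 4 is optimal.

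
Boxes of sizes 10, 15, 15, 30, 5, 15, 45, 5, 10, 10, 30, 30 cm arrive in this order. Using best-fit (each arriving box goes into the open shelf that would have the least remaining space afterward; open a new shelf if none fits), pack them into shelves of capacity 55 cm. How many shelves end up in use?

5

  10 → shelf 1 (new)  [load 10/55]
  15 → shelf 1  [load 25/55]
  15 → shelf 1  [load 40/55]
  30 → shelf 2 (new)  [load 30/55]
  5 → shelf 1  [load 45/55]
  15 → shelf 2  [load 45/55]
  45 → shelf 3 (new)  [load 45/55]
  5 → shelf 1  [load 50/55]
  10 → shelf 2  [load 55/55]
  10 → shelf 3  [load 55/55]
  30 → shelf 4 (new)  [load 30/55]
  30 → shelf 5 (new)  [load 30/55]
5 shelves opened.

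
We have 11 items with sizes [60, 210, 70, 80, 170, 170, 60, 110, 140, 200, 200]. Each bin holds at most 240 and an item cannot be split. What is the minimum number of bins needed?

7

Total = 210 + 200 + 200 + 170 + 170 + 140 + 110 + 80 + 70 + 60 + 60 = 1470.
Lower bound: ⌈1470/240⌉ = 7 bins.
A packing using 7 bins:
  bin 1: 210 = 210
  bin 2: 200 = 200
  bin 3: 200 = 200
  bin 4: 170 + 70 = 240
  bin 5: 170 + 60 = 230
  bin 6: 140 + 80 = 220
  bin 7: 110 + 60 = 170
This matches the lower bound, so 7 is optimal.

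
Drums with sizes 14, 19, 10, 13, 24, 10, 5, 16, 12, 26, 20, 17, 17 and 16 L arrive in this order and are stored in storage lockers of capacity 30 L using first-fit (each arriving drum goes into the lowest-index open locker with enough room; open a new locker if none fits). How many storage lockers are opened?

9

  14 → locker 1 (new)  [load 14/30]
  19 → locker 2 (new)  [load 19/30]
  10 → locker 1  [load 24/30]
  13 → locker 3 (new)  [load 13/30]
  24 → locker 4 (new)  [load 24/30]
  10 → locker 2  [load 29/30]
  5 → locker 1  [load 29/30]
  16 → locker 3  [load 29/30]
  12 → locker 5 (new)  [load 12/30]
  26 → locker 6 (new)  [load 26/30]
  20 → locker 7 (new)  [load 20/30]
  17 → locker 5  [load 29/30]
  17 → locker 8 (new)  [load 17/30]
  16 → locker 9 (new)  [load 16/30]
9 storage lockers opened.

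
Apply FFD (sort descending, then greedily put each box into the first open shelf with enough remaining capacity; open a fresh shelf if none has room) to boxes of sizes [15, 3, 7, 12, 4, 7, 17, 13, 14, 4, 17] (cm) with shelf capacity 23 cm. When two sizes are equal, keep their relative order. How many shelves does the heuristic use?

Sorted descending: 17, 17, 15, 14, 13, 12, 7, 7, 4, 4, 3.
  17 → shelf 1 (new)  [load 17/23]
  17 → shelf 2 (new)  [load 17/23]
  15 → shelf 3 (new)  [load 15/23]
  14 → shelf 4 (new)  [load 14/23]
  13 → shelf 5 (new)  [load 13/23]
  12 → shelf 6 (new)  [load 12/23]
  7 → shelf 3  [load 22/23]
  7 → shelf 4  [load 21/23]
  4 → shelf 1  [load 21/23]
  4 → shelf 2  [load 21/23]
  3 → shelf 5  [load 16/23]
6 shelves opened.

6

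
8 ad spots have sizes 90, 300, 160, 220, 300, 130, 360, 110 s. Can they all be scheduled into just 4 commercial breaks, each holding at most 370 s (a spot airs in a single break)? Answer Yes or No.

No

Total = 1670 s; ⌈1670/370⌉ = 5.
At least 5 commercial breaks are required, but only 4 are allowed.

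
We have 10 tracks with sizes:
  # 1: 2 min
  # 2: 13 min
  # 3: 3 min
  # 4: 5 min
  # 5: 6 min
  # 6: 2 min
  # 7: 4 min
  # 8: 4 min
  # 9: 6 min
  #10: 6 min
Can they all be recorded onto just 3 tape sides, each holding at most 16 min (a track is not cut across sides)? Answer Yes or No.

No

Total = 51 min; ⌈51/16⌉ = 4.
At least 4 tape sides are required, but only 3 are allowed.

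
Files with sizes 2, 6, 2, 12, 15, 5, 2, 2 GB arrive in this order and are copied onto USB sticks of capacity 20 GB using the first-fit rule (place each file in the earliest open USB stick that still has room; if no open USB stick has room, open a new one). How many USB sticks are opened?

3

  2 → USB stick 1 (new)  [load 2/20]
  6 → USB stick 1  [load 8/20]
  2 → USB stick 1  [load 10/20]
  12 → USB stick 2 (new)  [load 12/20]
  15 → USB stick 3 (new)  [load 15/20]
  5 → USB stick 1  [load 15/20]
  2 → USB stick 1  [load 17/20]
  2 → USB stick 1  [load 19/20]
3 USB sticks opened.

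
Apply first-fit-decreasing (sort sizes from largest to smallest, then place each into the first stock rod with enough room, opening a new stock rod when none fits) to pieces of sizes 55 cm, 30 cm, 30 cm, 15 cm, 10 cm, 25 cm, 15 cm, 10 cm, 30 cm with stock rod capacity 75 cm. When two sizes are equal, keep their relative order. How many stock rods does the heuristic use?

3

Sorted descending: 55, 30, 30, 30, 25, 15, 15, 10, 10.
  55 → stock rod 1 (new)  [load 55/75]
  30 → stock rod 2 (new)  [load 30/75]
  30 → stock rod 2  [load 60/75]
  30 → stock rod 3 (new)  [load 30/75]
  25 → stock rod 3  [load 55/75]
  15 → stock rod 1  [load 70/75]
  15 → stock rod 2  [load 75/75]
  10 → stock rod 3  [load 65/75]
  10 → stock rod 3  [load 75/75]
3 stock rods opened.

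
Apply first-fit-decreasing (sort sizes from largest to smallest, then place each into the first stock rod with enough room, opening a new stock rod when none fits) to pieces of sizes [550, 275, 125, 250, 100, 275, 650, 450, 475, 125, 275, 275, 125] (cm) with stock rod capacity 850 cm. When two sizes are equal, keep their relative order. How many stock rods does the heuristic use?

Sorted descending: 650, 550, 475, 450, 275, 275, 275, 275, 250, 125, 125, 125, 100.
  650 → stock rod 1 (new)  [load 650/850]
  550 → stock rod 2 (new)  [load 550/850]
  475 → stock rod 3 (new)  [load 475/850]
  450 → stock rod 4 (new)  [load 450/850]
  275 → stock rod 2  [load 825/850]
  275 → stock rod 3  [load 750/850]
  275 → stock rod 4  [load 725/850]
  275 → stock rod 5 (new)  [load 275/850]
  250 → stock rod 5  [load 525/850]
  125 → stock rod 1  [load 775/850]
  125 → stock rod 4  [load 850/850]
  125 → stock rod 5  [load 650/850]
  100 → stock rod 3  [load 850/850]
5 stock rods opened.

5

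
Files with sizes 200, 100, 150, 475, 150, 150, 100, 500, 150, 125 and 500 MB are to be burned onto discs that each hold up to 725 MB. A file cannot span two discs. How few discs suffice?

4

Total = 500 + 500 + 475 + 200 + 150 + 150 + 150 + 150 + 125 + 100 + 100 = 2600 MB.
Lower bound: ⌈2600/725⌉ = 4 discs.
A packing using 4 discs:
  disc 1: 500 + 200 = 700
  disc 2: 500 + 150 = 650
  disc 3: 475 + 150 + 100 = 725
  disc 4: 150 + 150 + 125 + 100 = 525
This matches the lower bound, so 4 is optimal.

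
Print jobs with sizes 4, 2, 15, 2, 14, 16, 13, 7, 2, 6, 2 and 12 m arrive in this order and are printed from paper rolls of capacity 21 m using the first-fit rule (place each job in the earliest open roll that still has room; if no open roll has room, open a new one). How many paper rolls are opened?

5

  4 → roll 1 (new)  [load 4/21]
  2 → roll 1  [load 6/21]
  15 → roll 1  [load 21/21]
  2 → roll 2 (new)  [load 2/21]
  14 → roll 2  [load 16/21]
  16 → roll 3 (new)  [load 16/21]
  13 → roll 4 (new)  [load 13/21]
  7 → roll 4  [load 20/21]
  2 → roll 2  [load 18/21]
  6 → roll 5 (new)  [load 6/21]
  2 → roll 2  [load 20/21]
  12 → roll 5  [load 18/21]
5 paper rolls opened.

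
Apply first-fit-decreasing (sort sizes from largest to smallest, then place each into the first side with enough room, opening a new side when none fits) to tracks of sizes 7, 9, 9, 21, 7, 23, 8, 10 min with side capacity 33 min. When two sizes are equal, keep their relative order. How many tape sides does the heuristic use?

Sorted descending: 23, 21, 10, 9, 9, 8, 7, 7.
  23 → side 1 (new)  [load 23/33]
  21 → side 2 (new)  [load 21/33]
  10 → side 1  [load 33/33]
  9 → side 2  [load 30/33]
  9 → side 3 (new)  [load 9/33]
  8 → side 3  [load 17/33]
  7 → side 3  [load 24/33]
  7 → side 3  [load 31/33]
3 tape sides opened.

3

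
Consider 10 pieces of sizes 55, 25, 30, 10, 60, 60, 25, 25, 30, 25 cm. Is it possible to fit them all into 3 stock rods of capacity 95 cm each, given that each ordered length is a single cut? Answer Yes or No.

Total = 345 cm; ⌈345/95⌉ = 4.
At least 4 stock rods are required, but only 3 are allowed.

No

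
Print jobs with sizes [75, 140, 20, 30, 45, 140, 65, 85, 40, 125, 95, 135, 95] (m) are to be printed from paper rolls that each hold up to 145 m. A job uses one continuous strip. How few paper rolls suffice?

8

Total = 140 + 140 + 135 + 125 + 95 + 95 + 85 + 75 + 65 + 45 + 40 + 30 + 20 = 1090 m.
Lower bound: ⌈1090/145⌉ = 8 paper rolls.
A packing using 8 paper rolls:
  roll 1: 140 = 140
  roll 2: 140 = 140
  roll 3: 135 = 135
  roll 4: 125 + 20 = 145
  roll 5: 95 + 45 = 140
  roll 6: 95 + 40 = 135
  roll 7: 85 + 30 = 115
  roll 8: 75 + 65 = 140
This matches the lower bound, so 8 is optimal.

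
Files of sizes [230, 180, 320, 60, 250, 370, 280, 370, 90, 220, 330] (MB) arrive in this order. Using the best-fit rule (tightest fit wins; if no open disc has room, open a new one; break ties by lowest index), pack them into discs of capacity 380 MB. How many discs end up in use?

9

  230 → disc 1 (new)  [load 230/380]
  180 → disc 2 (new)  [load 180/380]
  320 → disc 3 (new)  [load 320/380]
  60 → disc 3  [load 380/380]
  250 → disc 4 (new)  [load 250/380]
  370 → disc 5 (new)  [load 370/380]
  280 → disc 6 (new)  [load 280/380]
  370 → disc 7 (new)  [load 370/380]
  90 → disc 6  [load 370/380]
  220 → disc 8 (new)  [load 220/380]
  330 → disc 9 (new)  [load 330/380]
9 discs opened.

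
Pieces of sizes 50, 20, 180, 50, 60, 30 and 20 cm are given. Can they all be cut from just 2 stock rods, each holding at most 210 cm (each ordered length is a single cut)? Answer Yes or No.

Yes

A valid assignment using 2 stock rods:
  stock rod 1: 180 + 30 = 210
  stock rod 2: 60 + 50 + 50 + 20 + 20 = 200
Every load is within 210 cm, so 2 stock rods suffice.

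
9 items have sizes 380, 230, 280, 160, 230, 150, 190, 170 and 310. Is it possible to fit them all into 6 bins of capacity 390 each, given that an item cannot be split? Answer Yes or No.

Yes

A valid assignment using 6 bins:
  bin 1: 380 = 380
  bin 2: 310 = 310
  bin 3: 280 = 280
  bin 4: 230 + 160 = 390
  bin 5: 230 + 150 = 380
  bin 6: 190 + 170 = 360
Every load is within 390, so 6 bins suffice.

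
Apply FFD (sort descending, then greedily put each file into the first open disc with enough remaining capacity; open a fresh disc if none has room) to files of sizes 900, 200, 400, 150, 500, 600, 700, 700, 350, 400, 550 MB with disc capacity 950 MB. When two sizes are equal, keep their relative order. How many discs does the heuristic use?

Sorted descending: 900, 700, 700, 600, 550, 500, 400, 400, 350, 200, 150.
  900 → disc 1 (new)  [load 900/950]
  700 → disc 2 (new)  [load 700/950]
  700 → disc 3 (new)  [load 700/950]
  600 → disc 4 (new)  [load 600/950]
  550 → disc 5 (new)  [load 550/950]
  500 → disc 6 (new)  [load 500/950]
  400 → disc 5  [load 950/950]
  400 → disc 6  [load 900/950]
  350 → disc 4  [load 950/950]
  200 → disc 2  [load 900/950]
  150 → disc 3  [load 850/950]
6 discs opened.

6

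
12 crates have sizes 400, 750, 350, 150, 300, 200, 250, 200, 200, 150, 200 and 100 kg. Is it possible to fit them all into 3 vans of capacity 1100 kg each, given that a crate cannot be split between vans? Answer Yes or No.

A valid assignment using 3 vans:
  van 1: 750 + 350 = 1100
  van 2: 400 + 300 + 250 + 150 = 1100
  van 3: 200 + 200 + 200 + 200 + 150 + 100 = 1050
Every load is within 1100 kg, so 3 vans suffice.

Yes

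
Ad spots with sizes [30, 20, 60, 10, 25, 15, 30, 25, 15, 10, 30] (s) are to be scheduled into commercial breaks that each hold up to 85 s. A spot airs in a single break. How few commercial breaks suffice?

4

Total = 60 + 30 + 30 + 30 + 25 + 25 + 20 + 15 + 15 + 10 + 10 = 270 s.
Lower bound: ⌈270/85⌉ = 4 commercial breaks.
A packing using 4 commercial breaks:
  break 1: 60 + 25 = 85
  break 2: 30 + 30 + 25 = 85
  break 3: 30 + 20 + 15 + 15 = 80
  break 4: 10 + 10 = 20
This matches the lower bound, so 4 is optimal.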